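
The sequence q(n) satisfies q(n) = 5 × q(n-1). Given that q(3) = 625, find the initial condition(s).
In general q(n) = 5ⁿ · q(0). At n = 3: q(0) = q(3) / 5^3 = 625 / 125 = 5.

q(0) = 5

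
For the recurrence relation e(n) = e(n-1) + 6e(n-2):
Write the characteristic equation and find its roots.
Substitute e(n) = rⁿ and divide through by rⁿ⁻²: r² - r - 6 = 0
Factor: (r + 2)(r - 3) = 0, so r = -2, 3.
General solution: e(n) = A·(-2)ⁿ + B·3ⁿ

Characteristic: r² - r - 6 = 0, Roots: r = -2, 3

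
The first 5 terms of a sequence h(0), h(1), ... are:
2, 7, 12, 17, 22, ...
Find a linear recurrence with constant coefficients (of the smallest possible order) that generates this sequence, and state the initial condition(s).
Look for the lowest-order linear relation among consecutive terms.
Observation: consecutive differences are constant (= 5).
Check at n=2: 1·7 + 5 = 12. ✓

h(n) = h(n-1) + 5, h(0) = 2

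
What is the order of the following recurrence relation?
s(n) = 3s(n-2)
The order is the largest lag k for which s(n-k) appears. Here the deepest term is s(n-2), so the order is 2.

Order 2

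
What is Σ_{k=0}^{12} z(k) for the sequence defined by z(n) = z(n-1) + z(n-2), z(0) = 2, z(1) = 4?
Computing the sequence terms: 2, 4, 6, 10, 16, 26, 42, 68, 110, 178, 288, 466, 754
Adding these values together:

1970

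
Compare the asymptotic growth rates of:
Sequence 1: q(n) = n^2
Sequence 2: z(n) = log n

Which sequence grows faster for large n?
Comparing growth rates:
Growth-rate hierarchy: log n ≺ any polynomial ≺ any exponential cⁿ (c>1) ≺ n! ≺ nⁿ.
polynomial degree 2 dominates logarithmic asymptotically.

q(n) grows faster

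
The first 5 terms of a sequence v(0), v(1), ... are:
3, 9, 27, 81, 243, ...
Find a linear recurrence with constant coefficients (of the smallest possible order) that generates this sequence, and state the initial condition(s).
Look for the lowest-order linear relation among consecutive terms.
Observation: each term is 3× the previous.
Check at n=2: 3·9 = 27. ✓

v(n) = 3 × v(n-1), v(0) = 3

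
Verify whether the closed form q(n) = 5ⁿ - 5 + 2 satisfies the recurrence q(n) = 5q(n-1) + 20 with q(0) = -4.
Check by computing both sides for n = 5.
From the recurrence with q(0) = -4:
  q(0) = -4, q(1) = 0, q(2) = 20, q(3) = 120, q(4) = 620, q(5) = 3120
  so the recurrence gives q(5) = 3120.
From the proposed closed form q(n) = 5ⁿ - 5 + 2:
  q(5) = 3122.
The recurrence gives 3120 but the closed form gives 3122, so the closed form does not satisfy the recurrence.

No, the closed form is incorrect.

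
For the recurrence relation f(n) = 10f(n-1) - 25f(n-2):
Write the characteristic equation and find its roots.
Substitute f(n) = rⁿ and divide through by rⁿ⁻²: r² - 10r + 25 = 0
Factor: (r - 5)² = 0, so r = 5 (double root).
General solution: f(n) = (A + Bn)·5ⁿ

Characteristic: r² - 10r + 25 = 0, Roots: r = 5 (double root)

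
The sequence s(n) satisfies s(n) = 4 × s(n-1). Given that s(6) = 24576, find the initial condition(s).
In general s(n) = 4ⁿ · s(0). At n = 6: s(0) = s(6) / 4^6 = 24576 / 4096 = 6.

s(0) = 6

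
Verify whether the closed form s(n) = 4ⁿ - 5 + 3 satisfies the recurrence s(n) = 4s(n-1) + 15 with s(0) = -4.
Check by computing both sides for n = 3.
From the recurrence with s(0) = -4:
  s(0) = -4, s(1) = -1, s(2) = 11, s(3) = 59
  so the recurrence gives s(3) = 59.
From the proposed closed form s(n) = 4ⁿ - 5 + 3:
  s(3) = 62.
The recurrence gives 59 but the closed form gives 62, so the closed form does not satisfy the recurrence.

No, the closed form is incorrect.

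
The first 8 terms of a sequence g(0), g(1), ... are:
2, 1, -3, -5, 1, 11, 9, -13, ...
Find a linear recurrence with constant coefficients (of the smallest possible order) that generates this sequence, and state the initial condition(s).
Look for the lowest-order linear relation among consecutive terms.
Observation: g(n) - 1·g(n-1) - (-2)·g(n-2) = 0 holds for the shown terms, and no order-1 relation g(n) = α·g(n-1) + β fits.
Check at n=3: 1·-3 + (-2)·1 = -5. ✓

g(n) = g(n-1) - 2g(n-2), g(0) = 2, g(1) = 1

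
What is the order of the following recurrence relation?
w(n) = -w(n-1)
The order is the largest lag k for which w(n-k) appears. Here the deepest term is w(n-1), so the order is 1.

Order 1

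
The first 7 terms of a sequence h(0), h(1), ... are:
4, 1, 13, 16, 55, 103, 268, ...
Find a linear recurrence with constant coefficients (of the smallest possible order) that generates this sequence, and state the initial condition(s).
Look for the lowest-order linear relation among consecutive terms.
Observation: h(n) - 1·h(n-1) - (3)·h(n-2) = 0 holds for the shown terms, and no order-1 relation h(n) = α·h(n-1) + β fits.
Check at n=3: 1·13 + (3)·1 = 16. ✓

h(n) = h(n-1) + 3h(n-2), h(0) = 4, h(1) = 1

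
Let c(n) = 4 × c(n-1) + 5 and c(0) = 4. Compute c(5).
Computing step by step:
c(0) = 4
c(1) = 4 × 4 + 5 = 21
c(2) = 4 × 21 + 5 = 89
c(3) = 4 × 89 + 5 = 361
c(4) = 4 × 361 + 5 = 1449
c(5) = 4 × 1449 + 5 = 5801

5801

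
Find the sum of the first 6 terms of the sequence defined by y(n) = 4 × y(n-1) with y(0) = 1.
Computing the sequence terms: 1, 4, 16, 64, 256, 1024
Adding these values together:

1365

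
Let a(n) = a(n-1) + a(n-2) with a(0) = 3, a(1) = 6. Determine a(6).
Computing the sequence terms:
3, 6, 9, 15, 24, 39, 63

63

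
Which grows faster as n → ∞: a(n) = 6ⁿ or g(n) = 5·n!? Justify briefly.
Comparing growth rates:
Growth-rate hierarchy: log n ≺ any polynomial ≺ any exponential cⁿ (c>1) ≺ n! ≺ nⁿ.
factorial dominates exponential base 6 asymptotically.

g(n) grows faster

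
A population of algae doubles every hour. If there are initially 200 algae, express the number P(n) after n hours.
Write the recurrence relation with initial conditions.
Each hour multiplies the count by 2, so the count after n hours depends only on the count after n-1 hours: P(n) = 2 × P(n-1). The starting count gives P(0) = 200.
Unrolling n times gives the closed form P(n) = 200 × 2ⁿ.

P(n) = 2 × P(n-1), P(0) = 200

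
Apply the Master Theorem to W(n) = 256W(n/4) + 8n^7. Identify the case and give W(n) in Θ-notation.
Master Theorem template: W(n) = a·W(n/b) + f(n).
Here: a=256, b=4, f(n)=8n^7
Compute log_b(a) = log_4(256) = 4.
f(n) = 8n^7 = Ω(n^(4+ε)) with ε = 3, and the regularity condition holds (a·f(n/b) = (a/b^7)·f(n) with a/b^7 = 4^-3 < 1). Case 3: W(n) = Θ(f(n)) = Θ(n^7).

Case 3: W(n) = Θ(n^7)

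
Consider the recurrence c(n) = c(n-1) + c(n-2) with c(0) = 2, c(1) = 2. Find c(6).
Computing the sequence terms:
2, 2, 4, 6, 10, 16, 26

26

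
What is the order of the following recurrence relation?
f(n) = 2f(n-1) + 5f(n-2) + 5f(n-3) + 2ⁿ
The order is the largest lag k for which f(n-k) appears. Here the deepest term is f(n-3) (the 2ⁿ term is non-homogeneous and does not affect the order), so the order is 3.

Order 3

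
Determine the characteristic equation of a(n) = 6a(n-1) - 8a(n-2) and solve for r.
Substitute a(n) = rⁿ and divide through by rⁿ⁻²: r² - 6r + 8 = 0
Factor: (r - 4)(r - 2) = 0, so r = 4, 2.
General solution: a(n) = A·4ⁿ + B·2ⁿ

Characteristic: r² - 6r + 8 = 0, Roots: r = 4, 2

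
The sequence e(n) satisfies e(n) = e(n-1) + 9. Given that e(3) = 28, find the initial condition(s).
e(3) = e(0) + 3·9, so e(0) = 28 - 27 = 1.

e(0) = 1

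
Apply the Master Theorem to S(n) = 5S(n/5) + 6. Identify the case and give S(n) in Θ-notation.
Master Theorem template: S(n) = a·S(n/b) + f(n).
Here: a=5, b=5, f(n)=6
Compute log_b(a) = log_5(5) = 1.
f(n) = 6 = O(n^(1-ε)) with ε = 1. Case 1: S(n) = Θ(n^log_b(a)) = Θ(n).

Case 1: S(n) = Θ(n)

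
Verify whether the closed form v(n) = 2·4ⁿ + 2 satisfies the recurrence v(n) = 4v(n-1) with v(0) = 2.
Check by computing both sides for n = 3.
From the recurrence with v(0) = 2:
  v(0) = 2, v(1) = 8, v(2) = 32, v(3) = 128
  so the recurrence gives v(3) = 128.
From the proposed closed form v(n) = 2·4ⁿ + 2:
  v(3) = 130.
The recurrence gives 128 but the closed form gives 130, so the closed form does not satisfy the recurrence.

No, the closed form is incorrect.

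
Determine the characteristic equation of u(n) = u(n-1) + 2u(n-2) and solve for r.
Substitute u(n) = rⁿ and divide through by rⁿ⁻²: r² - r - 2 = 0
Factor: (r + 1)(r - 2) = 0, so r = -1, 2.
General solution: u(n) = A·(-1)ⁿ + B·2ⁿ

Characteristic: r² - r - 2 = 0, Roots: r = -1, 2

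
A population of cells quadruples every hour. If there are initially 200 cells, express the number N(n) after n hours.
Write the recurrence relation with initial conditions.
Each hour multiplies the count by 4, so the count after n hours depends only on the count after n-1 hours: N(n) = 4 × N(n-1). The starting count gives N(0) = 200.
Unrolling n times gives the closed form N(n) = 200 × 4ⁿ.

N(n) = 4 × N(n-1), N(0) = 200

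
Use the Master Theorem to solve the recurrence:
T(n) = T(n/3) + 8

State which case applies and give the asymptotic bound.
Master Theorem template: T(n) = a·T(n/b) + f(n).
Here: a=1, b=3, f(n)=8
Compute log_b(a) = log_3(1) = 0.
f(n) = 8 = Θ(1). Case 2: T(n) = Θ(log n).

Case 2: T(n) = Θ(log n)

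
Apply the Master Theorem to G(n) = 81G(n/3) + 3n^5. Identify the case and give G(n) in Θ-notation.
Master Theorem template: G(n) = a·G(n/b) + f(n).
Here: a=81, b=3, f(n)=3n^5
Compute log_b(a) = log_3(81) = 4.
f(n) = 3n^5 = Ω(n^(4+ε)) with ε = 1, and the regularity condition holds (a·f(n/b) = (a/b^5)·f(n) with a/b^5 = 3^-1 < 1). Case 3: G(n) = Θ(f(n)) = Θ(n^5).

Case 3: G(n) = Θ(n^5)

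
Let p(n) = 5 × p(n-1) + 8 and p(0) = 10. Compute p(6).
Computing step by step:
p(0) = 10
p(1) = 5 × 10 + 8 = 58
p(2) = 5 × 58 + 8 = 298
p(3) = 5 × 298 + 8 = 1498
p(4) = 5 × 1498 + 8 = 7498
p(5) = 5 × 7498 + 8 = 37498
p(6) = 5 × 37498 + 8 = 187498

187498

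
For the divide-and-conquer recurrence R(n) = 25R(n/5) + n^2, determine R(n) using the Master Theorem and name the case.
Master Theorem template: R(n) = a·R(n/b) + f(n).
Here: a=25, b=5, f(n)=n^2
Compute log_b(a) = log_5(25) = 2.
f(n) = n^2 = Θ(n^2). Case 2: R(n) = Θ(n^2 log n).

Case 2: R(n) = Θ(n^2 log n)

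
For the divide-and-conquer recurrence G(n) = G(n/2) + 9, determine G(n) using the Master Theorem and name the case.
Master Theorem template: G(n) = a·G(n/b) + f(n).
Here: a=1, b=2, f(n)=9
Compute log_b(a) = log_2(1) = 0.
f(n) = 9 = Θ(1). Case 2: G(n) = Θ(log n).

Case 2: G(n) = Θ(log n)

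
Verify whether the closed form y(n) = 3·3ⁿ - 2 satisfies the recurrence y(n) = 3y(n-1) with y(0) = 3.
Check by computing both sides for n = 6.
From the recurrence with y(0) = 3:
  y(0) = 3, y(1) = 9, y(2) = 27, y(3) = 81, y(4) = 243, y(5) = 729, y(6) = 2187
  so the recurrence gives y(6) = 2187.
From the proposed closed form y(n) = 3·3ⁿ - 2:
  y(6) = 2185.
The recurrence gives 2187 but the closed form gives 2185, so the closed form does not satisfy the recurrence.

No, the closed form is incorrect.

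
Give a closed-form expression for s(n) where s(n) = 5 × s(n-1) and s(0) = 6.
Recurrence: s(n) = 5 × s(n-1), initial: s(0) = 6.
Each term is 5 times the previous, so this is geometric with ratio 5. After n steps: s(n) = s(0)·5ⁿ = 6·5ⁿ.

s(n) = 6·5ⁿ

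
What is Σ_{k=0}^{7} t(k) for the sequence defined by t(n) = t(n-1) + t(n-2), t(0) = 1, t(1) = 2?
Computing the sequence terms: 1, 2, 3, 5, 8, 13, 21, 34
Adding these values together:

87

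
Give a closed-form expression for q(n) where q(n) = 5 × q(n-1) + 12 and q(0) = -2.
Recurrence: q(n) = 5 × q(n-1) + 12, initial: q(0) = -2.
Try q(n) = A·5ⁿ + C. Substituting: A·5ⁿ + C = 5(A·5ⁿ⁻¹ + C) + 12 = A·5ⁿ + 5C + 12, so C = 5C + 12, giving C = -3. Then q(0) = A - 3 = -2 gives A = 1.

q(n) = 5ⁿ - 3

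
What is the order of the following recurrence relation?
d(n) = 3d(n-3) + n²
The order is the largest lag k for which d(n-k) appears. Here the deepest term is d(n-3) (the n² term is non-homogeneous and does not affect the order), so the order is 3.

Order 3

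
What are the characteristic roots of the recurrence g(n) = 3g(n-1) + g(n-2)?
Substitute g(n) = rⁿ and divide through by rⁿ⁻²: r² - 3r - 1 = 0
Discriminant: 3² + 4·1 = 13, not a perfect square, so by the quadratic formula r = (3 ± √13)/2.
General solution: g(n) = A·r₁ⁿ + B·r₂ⁿ where r₁,r₂ = (3 ± √13)/2

Characteristic: r² - 3r - 1 = 0, Roots: r = (3 ± √13)/2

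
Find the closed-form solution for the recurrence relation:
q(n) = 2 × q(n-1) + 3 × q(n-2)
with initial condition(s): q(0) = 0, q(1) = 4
Recurrence: q(n) = 2 × q(n-1) + 3 × q(n-2), initial: q(0) = 0, q(1) = 4.
Characteristic equation: r² - 2r - 3 = 0, which factors as (r - 3)(r + 1) = 0, so r = 3, -1. General solution q(n) = A·3ⁿ + B·(-1)ⁿ. From q(0) = 0: A + B = 0. From q(1) = 4: 3A - 1B = 4. Solving gives A = 1, B = -1.

q(n) = 3ⁿ - (-1)ⁿ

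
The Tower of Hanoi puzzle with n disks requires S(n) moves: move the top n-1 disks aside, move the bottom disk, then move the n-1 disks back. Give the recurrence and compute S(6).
Moving n disks = move the top n-1 disks aside (S(n-1) moves) + move the largest disk (1 move) + move the n-1 disks back on top (S(n-1) moves), so S(n) = 2S(n-1) + 1, with S(1) = 1 (a single disk takes one move).
First terms: 1, 3, 7, 15, 31, 63, … — each is one less than a power of 2. Indeed S(n) + 1 = 2(S(n-1) + 1) with S(1) + 1 = 2, so S(n) + 1 = 2ⁿ and S(n) = 2ⁿ - 1.
Hence S(6) = 2^6 - 1 = 64 - 1 = 63.

S(n) = 2S(n-1) + 1, S(1) = 1; S(6) = 63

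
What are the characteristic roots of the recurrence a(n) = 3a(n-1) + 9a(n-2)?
Substitute a(n) = rⁿ and divide through by rⁿ⁻²: r² - 3r - 9 = 0
Discriminant: 3² + 4·9 = 45, not a perfect square, so by the quadratic formula r = (3 ± √45)/2.
General solution: a(n) = A·r₁ⁿ + B·r₂ⁿ where r₁,r₂ = (3 ± √45)/2

Characteristic: r² - 3r - 9 = 0, Roots: r = (3 ± √45)/2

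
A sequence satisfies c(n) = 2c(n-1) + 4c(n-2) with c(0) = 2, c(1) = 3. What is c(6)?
Computing the sequence terms:
2, 3, 14, 40, 136, 432, 1408

1408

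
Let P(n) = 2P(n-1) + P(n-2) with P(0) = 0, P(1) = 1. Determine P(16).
Computing the sequence terms:
0, 1, 2, 5, 12, 29, 70, 169, 408, 985, 2378, 5741, 13860, 33461, 80782, 195025, 470832

470832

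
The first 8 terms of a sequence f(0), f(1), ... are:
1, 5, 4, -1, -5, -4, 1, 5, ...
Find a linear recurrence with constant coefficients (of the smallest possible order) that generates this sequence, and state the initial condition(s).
Look for the lowest-order linear relation among consecutive terms.
Observation: f(n) - 1·f(n-1) - (-1)·f(n-2) = 0 holds for the shown terms, and no order-1 relation f(n) = α·f(n-1) + β fits.
Check at n=3: 1·4 + (-1)·5 = -1. ✓

f(n) = f(n-1) - f(n-2), f(0) = 1, f(1) = 5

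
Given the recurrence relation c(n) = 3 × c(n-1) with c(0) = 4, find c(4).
Computing step by step:
c(0) = 4
c(1) = 3 × 4 = 12
c(2) = 3 × 12 = 36
c(3) = 3 × 36 = 108
c(4) = 3 × 108 = 324

324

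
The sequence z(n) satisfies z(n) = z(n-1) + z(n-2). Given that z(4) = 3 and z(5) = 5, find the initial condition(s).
Work backwards using z(k) = z(k+2) - z(k+1):
z(3) = z(5) - z(4) = 5 - 3 = 2
z(2) = z(4) - z(3) = 3 - 2 = 1
z(1) = z(3) - z(2) = 2 - 1 = 1
z(0) = z(2) - z(1) = 1 - 1 = 0

z(0) = 0, z(1) = 1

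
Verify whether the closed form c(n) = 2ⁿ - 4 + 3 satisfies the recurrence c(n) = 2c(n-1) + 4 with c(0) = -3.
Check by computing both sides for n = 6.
From the recurrence with c(0) = -3:
  c(0) = -3, c(1) = -2, c(2) = 0, c(3) = 4, c(4) = 12, c(5) = 28, c(6) = 60
  so the recurrence gives c(6) = 60.
From the proposed closed form c(n) = 2ⁿ - 4 + 3:
  c(6) = 63.
The recurrence gives 60 but the closed form gives 63, so the closed form does not satisfy the recurrence.

No, the closed form is incorrect.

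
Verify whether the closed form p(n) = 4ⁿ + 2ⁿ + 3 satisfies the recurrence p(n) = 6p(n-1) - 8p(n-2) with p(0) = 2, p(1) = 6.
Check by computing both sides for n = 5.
From the recurrence with p(0) = 2, p(1) = 6:
  p(0) = 2, p(1) = 6, p(2) = 20, p(3) = 72, p(4) = 272, p(5) = 1056
  so the recurrence gives p(5) = 1056.
From the proposed closed form p(n) = 4ⁿ + 2ⁿ + 3:
  p(5) = 1059.
The recurrence gives 1056 but the closed form gives 1059, so the closed form does not satisfy the recurrence.

No, the closed form is incorrect.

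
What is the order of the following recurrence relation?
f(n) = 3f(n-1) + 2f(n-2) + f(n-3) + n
The order is the largest lag k for which f(n-k) appears. Here the deepest term is f(n-3) (the n term is non-homogeneous and does not affect the order), so the order is 3.

Order 3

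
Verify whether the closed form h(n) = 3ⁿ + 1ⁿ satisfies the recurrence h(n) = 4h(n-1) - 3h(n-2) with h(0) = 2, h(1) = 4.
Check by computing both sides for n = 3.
From the recurrence with h(0) = 2, h(1) = 4:
  h(0) = 2, h(1) = 4, h(2) = 10, h(3) = 28
  so the recurrence gives h(3) = 28.
From the proposed closed form h(n) = 3ⁿ + 1ⁿ:
  h(3) = 28.
Both sides give 28 at n = 3, and the initial condition(s) match, so the closed form is consistent.

Yes, the closed form is correct.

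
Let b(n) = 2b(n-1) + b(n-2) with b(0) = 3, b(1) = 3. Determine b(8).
Computing the sequence terms:
3, 3, 9, 21, 51, 123, 297, 717, 1731

1731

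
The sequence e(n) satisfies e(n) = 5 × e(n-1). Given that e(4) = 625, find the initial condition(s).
In general e(n) = 5ⁿ · e(0). At n = 4: e(0) = e(4) / 5^4 = 625 / 625 = 1.

e(0) = 1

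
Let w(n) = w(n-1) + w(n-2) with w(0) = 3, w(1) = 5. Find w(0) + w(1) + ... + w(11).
Computing the sequence terms: 3, 5, 8, 13, 21, 34, 55, 89, 144, 233, 377, 610
Adding these values together:

1592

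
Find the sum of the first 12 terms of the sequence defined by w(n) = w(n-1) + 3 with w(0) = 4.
Computing the sequence terms: 4, 7, 10, 13, 16, 19, 22, 25, 28, 31, 34, 37
Adding these values together:

246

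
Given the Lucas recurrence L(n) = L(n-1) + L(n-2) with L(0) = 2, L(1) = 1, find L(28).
Computing the sequence terms:
2, 1, 3, 4, 7, 11, 18, 29, 47, 76, 123, 199, 322, 521, 843, 1364, 2207, 3571, 5778, 9349, 15127, 24476, 39603, 64079, 103682, 167761, 271443, 439204, 710647

710647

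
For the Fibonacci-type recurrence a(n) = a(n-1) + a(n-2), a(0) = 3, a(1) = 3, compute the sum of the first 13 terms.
Computing the sequence terms: 3, 3, 6, 9, 15, 24, 39, 63, 102, 165, 267, 432, 699
Adding these values together:

1827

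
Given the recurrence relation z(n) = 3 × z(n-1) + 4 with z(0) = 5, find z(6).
Computing step by step:
z(0) = 5
z(1) = 3 × 5 + 4 = 19
z(2) = 3 × 19 + 4 = 61
z(3) = 3 × 61 + 4 = 187
z(4) = 3 × 187 + 4 = 565
z(5) = 3 × 565 + 4 = 1699
z(6) = 3 × 1699 + 4 = 5101

5101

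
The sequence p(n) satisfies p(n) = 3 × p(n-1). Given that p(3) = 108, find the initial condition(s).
In general p(n) = 3ⁿ · p(0). At n = 3: p(0) = p(3) / 3^3 = 108 / 27 = 4.

p(0) = 4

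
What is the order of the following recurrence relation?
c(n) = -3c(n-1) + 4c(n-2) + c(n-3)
The order is the largest lag k for which c(n-k) appears. Here the deepest term is c(n-3), so the order is 3.

Order 3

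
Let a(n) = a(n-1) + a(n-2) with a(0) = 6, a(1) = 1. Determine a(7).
Computing the sequence terms:
6, 1, 7, 8, 15, 23, 38, 61

61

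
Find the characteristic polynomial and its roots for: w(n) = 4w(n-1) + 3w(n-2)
Substitute w(n) = rⁿ and divide through by rⁿ⁻²: r² - 4r - 3 = 0
Discriminant: 4² + 4·3 = 28, not a perfect square, so by the quadratic formula r = (4 ± √28)/2.
General solution: w(n) = A·r₁ⁿ + B·r₂ⁿ where r₁,r₂ = (4 ± √28)/2

Characteristic: r² - 4r - 3 = 0, Roots: r = (4 ± √28)/2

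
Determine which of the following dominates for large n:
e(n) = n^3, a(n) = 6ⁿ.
Comparing growth rates:
Growth-rate hierarchy: log n ≺ any polynomial ≺ any exponential cⁿ (c>1) ≺ n! ≺ nⁿ.
exponential base 6 dominates polynomial degree 3 asymptotically.

a(n) grows faster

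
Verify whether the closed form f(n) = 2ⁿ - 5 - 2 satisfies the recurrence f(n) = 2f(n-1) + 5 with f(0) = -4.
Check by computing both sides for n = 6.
From the recurrence with f(0) = -4:
  f(0) = -4, f(1) = -3, f(2) = -1, f(3) = 3, f(4) = 11, f(5) = 27, f(6) = 59
  so the recurrence gives f(6) = 59.
From the proposed closed form f(n) = 2ⁿ - 5 - 2:
  f(6) = 57.
The recurrence gives 59 but the closed form gives 57, so the closed form does not satisfy the recurrence.

No, the closed form is incorrect.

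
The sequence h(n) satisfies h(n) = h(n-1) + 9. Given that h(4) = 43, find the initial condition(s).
h(4) = h(0) + 4·9, so h(0) = 43 - 36 = 7.

h(0) = 7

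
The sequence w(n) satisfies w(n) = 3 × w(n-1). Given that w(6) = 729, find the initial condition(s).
In general w(n) = 3ⁿ · w(0). At n = 6: w(0) = w(6) / 3^6 = 729 / 729 = 1.

w(0) = 1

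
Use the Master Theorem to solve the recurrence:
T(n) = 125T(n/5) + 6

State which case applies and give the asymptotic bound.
Master Theorem template: T(n) = a·T(n/b) + f(n).
Here: a=125, b=5, f(n)=6
Compute log_b(a) = log_5(125) = 3.
f(n) = 6 = O(n^(3-ε)) with ε = 3. Case 1: T(n) = Θ(n^log_b(a)) = Θ(n^3).

Case 1: T(n) = Θ(n^3)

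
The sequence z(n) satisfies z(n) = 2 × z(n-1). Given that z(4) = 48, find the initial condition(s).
In general z(n) = 2ⁿ · z(0). At n = 4: z(0) = z(4) / 2^4 = 48 / 16 = 3.

z(0) = 3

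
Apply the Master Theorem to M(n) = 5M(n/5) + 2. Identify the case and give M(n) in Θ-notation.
Master Theorem template: M(n) = a·M(n/b) + f(n).
Here: a=5, b=5, f(n)=2
Compute log_b(a) = log_5(5) = 1.
f(n) = 2 = O(n^(1-ε)) with ε = 1. Case 1: M(n) = Θ(n^log_b(a)) = Θ(n).

Case 1: M(n) = Θ(n)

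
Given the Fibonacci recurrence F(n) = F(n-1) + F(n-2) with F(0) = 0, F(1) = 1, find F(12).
Computing the sequence terms:
0, 1, 1, 2, 3, 5, 8, 13, 21, 34, 55, 89, 144

144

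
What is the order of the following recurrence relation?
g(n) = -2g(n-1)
The order is the largest lag k for which g(n-k) appears. Here the deepest term is g(n-1), so the order is 1.

Order 1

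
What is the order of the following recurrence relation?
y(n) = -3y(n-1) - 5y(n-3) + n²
The order is the largest lag k for which y(n-k) appears. Here the deepest term is y(n-3) (the n² term is non-homogeneous and does not affect the order), so the order is 3.

Order 3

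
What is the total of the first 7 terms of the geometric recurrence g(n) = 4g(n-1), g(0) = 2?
Computing the sequence terms: 2, 8, 32, 128, 512, 2048, 8192
Adding these values together:

10922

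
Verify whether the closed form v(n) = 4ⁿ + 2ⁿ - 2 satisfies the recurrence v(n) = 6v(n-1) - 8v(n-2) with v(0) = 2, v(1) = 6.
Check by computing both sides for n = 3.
From the recurrence with v(0) = 2, v(1) = 6:
  v(0) = 2, v(1) = 6, v(2) = 20, v(3) = 72
  so the recurrence gives v(3) = 72.
From the proposed closed form v(n) = 4ⁿ + 2ⁿ - 2:
  v(3) = 70.
The recurrence gives 72 but the closed form gives 70, so the closed form does not satisfy the recurrence.

No, the closed form is incorrect.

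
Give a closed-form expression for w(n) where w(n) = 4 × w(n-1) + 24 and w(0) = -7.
Recurrence: w(n) = 4 × w(n-1) + 24, initial: w(0) = -7.
Try w(n) = A·4ⁿ + C. Substituting: A·4ⁿ + C = 4(A·4ⁿ⁻¹ + C) + 24 = A·4ⁿ + 4C + 24, so C = 4C + 24, giving C = -8. Then w(0) = A - 8 = -7 gives A = 1.

w(n) = 4ⁿ - 8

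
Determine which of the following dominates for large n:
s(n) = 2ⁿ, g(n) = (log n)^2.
Comparing growth rates:
Growth-rate hierarchy: log n ≺ any polynomial ≺ any exponential cⁿ (c>1) ≺ n! ≺ nⁿ.
exponential base 2 dominates polylogarithmic (log n)^2 asymptotically.

s(n) grows faster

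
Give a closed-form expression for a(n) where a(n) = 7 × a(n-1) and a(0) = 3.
Recurrence: a(n) = 7 × a(n-1), initial: a(0) = 3.
Each term is 7 times the previous, so this is geometric with ratio 7. After n steps: a(n) = a(0)·7ⁿ = 3·7ⁿ.

a(n) = 3·7ⁿ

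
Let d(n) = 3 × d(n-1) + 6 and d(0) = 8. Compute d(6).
Computing step by step:
d(0) = 8
d(1) = 3 × 8 + 6 = 30
d(2) = 3 × 30 + 6 = 96
d(3) = 3 × 96 + 6 = 294
d(4) = 3 × 294 + 6 = 888
d(5) = 3 × 888 + 6 = 2670
d(6) = 3 × 2670 + 6 = 8016

8016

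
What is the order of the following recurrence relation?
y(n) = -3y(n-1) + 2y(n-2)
The order is the largest lag k for which y(n-k) appears. Here the deepest term is y(n-2), so the order is 2.

Order 2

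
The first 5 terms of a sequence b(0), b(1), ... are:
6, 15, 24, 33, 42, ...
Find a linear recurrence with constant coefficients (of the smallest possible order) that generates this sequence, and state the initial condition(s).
Look for the lowest-order linear relation among consecutive terms.
Observation: consecutive differences are constant (= 9).
Check at n=2: 1·15 + 9 = 24. ✓

b(n) = b(n-1) + 9, b(0) = 6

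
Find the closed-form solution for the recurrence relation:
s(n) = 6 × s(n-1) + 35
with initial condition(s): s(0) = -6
Recurrence: s(n) = 6 × s(n-1) + 35, initial: s(0) = -6.
Try s(n) = A·6ⁿ + C. Substituting: A·6ⁿ + C = 6(A·6ⁿ⁻¹ + C) + 35 = A·6ⁿ + 6C + 35, so C = 6C + 35, giving C = -7. Then s(0) = A - 7 = -6 gives A = 1.

s(n) = 6ⁿ - 7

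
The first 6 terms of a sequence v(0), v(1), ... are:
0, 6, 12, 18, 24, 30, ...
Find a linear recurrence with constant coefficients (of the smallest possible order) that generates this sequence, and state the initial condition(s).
Look for the lowest-order linear relation among consecutive terms.
Observation: consecutive differences are constant (= 6).
Check at n=2: 1·6 + 6 = 12. ✓

v(n) = v(n-1) + 6, v(0) = 0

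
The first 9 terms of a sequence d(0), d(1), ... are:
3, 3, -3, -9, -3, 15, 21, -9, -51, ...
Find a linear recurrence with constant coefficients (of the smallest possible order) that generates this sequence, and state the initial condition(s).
Look for the lowest-order linear relation among consecutive terms.
Observation: d(n) - 1·d(n-1) - (-2)·d(n-2) = 0 holds for the shown terms, and no order-1 relation d(n) = α·d(n-1) + β fits.
Check at n=3: 1·-3 + (-2)·3 = -9. ✓

d(n) = d(n-1) - 2d(n-2), d(0) = 3, d(1) = 3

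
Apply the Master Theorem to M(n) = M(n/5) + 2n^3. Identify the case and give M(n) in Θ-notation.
Master Theorem template: M(n) = a·M(n/b) + f(n).
Here: a=1, b=5, f(n)=2n^3
Compute log_b(a) = log_5(1) = 0.
f(n) = 2n^3 = Ω(n^(0+ε)) with ε = 3, and the regularity condition holds (a·f(n/b) = (a/b^3)·f(n) with a/b^3 = 5^-3 < 1). Case 3: M(n) = Θ(f(n)) = Θ(n^3).

Case 3: M(n) = Θ(n^3)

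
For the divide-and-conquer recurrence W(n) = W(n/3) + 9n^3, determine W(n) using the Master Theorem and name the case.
Master Theorem template: W(n) = a·W(n/b) + f(n).
Here: a=1, b=3, f(n)=9n^3
Compute log_b(a) = log_3(1) = 0.
f(n) = 9n^3 = Ω(n^(0+ε)) with ε = 3, and the regularity condition holds (a·f(n/b) = (a/b^3)·f(n) with a/b^3 = 3^-3 < 1). Case 3: W(n) = Θ(f(n)) = Θ(n^3).

Case 3: W(n) = Θ(n^3)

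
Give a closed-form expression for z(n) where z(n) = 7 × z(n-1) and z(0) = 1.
Recurrence: z(n) = 7 × z(n-1), initial: z(0) = 1.
Each term is 7 times the previous, so this is geometric with ratio 7. After n steps: z(n) = z(0)·7ⁿ = 7ⁿ.

z(n) = 7ⁿ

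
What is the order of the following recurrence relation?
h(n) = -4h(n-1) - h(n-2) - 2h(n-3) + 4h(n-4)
The order is the largest lag k for which h(n-k) appears. Here the deepest term is h(n-4), so the order is 4.

Order 4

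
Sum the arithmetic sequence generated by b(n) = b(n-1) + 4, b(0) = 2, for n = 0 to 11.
Computing the sequence terms: 2, 6, 10, 14, 18, 22, 26, 30, 34, 38, 42, 46
Adding these values together:

288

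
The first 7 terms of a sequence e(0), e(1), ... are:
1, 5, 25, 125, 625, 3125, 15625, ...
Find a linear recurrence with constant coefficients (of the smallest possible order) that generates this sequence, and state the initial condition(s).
Look for the lowest-order linear relation among consecutive terms.
Observation: each term is 5× the previous.
Check at n=2: 5·5 = 25. ✓

e(n) = 5 × e(n-1), e(0) = 1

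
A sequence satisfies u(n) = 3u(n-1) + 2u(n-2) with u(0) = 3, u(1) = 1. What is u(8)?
Computing the sequence terms:
3, 1, 9, 29, 105, 373, 1329, 4733, 16857

16857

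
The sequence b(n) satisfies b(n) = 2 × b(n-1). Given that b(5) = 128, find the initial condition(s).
In general b(n) = 2ⁿ · b(0). At n = 5: b(0) = b(5) / 2^5 = 128 / 32 = 4.

b(0) = 4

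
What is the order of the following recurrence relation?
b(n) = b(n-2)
The order is the largest lag k for which b(n-k) appears. Here the deepest term is b(n-2), so the order is 2.

Order 2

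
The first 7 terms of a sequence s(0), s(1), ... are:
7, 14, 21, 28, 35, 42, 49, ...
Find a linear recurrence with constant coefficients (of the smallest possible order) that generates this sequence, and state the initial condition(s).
Look for the lowest-order linear relation among consecutive terms.
Observation: consecutive differences are constant (= 7).
Check at n=2: 1·14 + 7 = 21. ✓

s(n) = s(n-1) + 7, s(0) = 7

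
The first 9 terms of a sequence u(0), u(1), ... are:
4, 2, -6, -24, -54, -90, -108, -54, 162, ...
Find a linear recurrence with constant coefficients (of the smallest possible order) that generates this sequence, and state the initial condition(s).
Look for the lowest-order linear relation among consecutive terms.
Observation: u(n) - 3·u(n-1) - (-3)·u(n-2) = 0 holds for the shown terms, and no order-1 relation u(n) = α·u(n-1) + β fits.
Check at n=3: 3·-6 + (-3)·2 = -24. ✓

u(n) = 3u(n-1) - 3u(n-2), u(0) = 4, u(1) = 2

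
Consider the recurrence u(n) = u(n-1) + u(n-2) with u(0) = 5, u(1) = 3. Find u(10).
Computing the sequence terms:
5, 3, 8, 11, 19, 30, 49, 79, 128, 207, 335

335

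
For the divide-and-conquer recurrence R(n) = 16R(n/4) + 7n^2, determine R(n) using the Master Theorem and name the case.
Master Theorem template: R(n) = a·R(n/b) + f(n).
Here: a=16, b=4, f(n)=7n^2
Compute log_b(a) = log_4(16) = 2.
f(n) = 7n^2 = Θ(n^2). Case 2: R(n) = Θ(n^2 log n).

Case 2: R(n) = Θ(n^2 log n)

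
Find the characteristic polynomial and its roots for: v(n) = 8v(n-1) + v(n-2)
Substitute v(n) = rⁿ and divide through by rⁿ⁻²: r² - 8r - 1 = 0
Discriminant: 8² + 4·1 = 68, not a perfect square, so by the quadratic formula r = (8 ± √68)/2.
General solution: v(n) = A·r₁ⁿ + B·r₂ⁿ where r₁,r₂ = (8 ± √68)/2

Characteristic: r² - 8r - 1 = 0, Roots: r = (8 ± √68)/2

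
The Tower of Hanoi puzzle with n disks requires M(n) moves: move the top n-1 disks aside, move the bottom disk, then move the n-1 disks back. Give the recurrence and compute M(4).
Moving n disks = move the top n-1 disks aside (M(n-1) moves) + move the largest disk (1 move) + move the n-1 disks back on top (M(n-1) moves), so M(n) = 2M(n-1) + 1, with M(1) = 1 (a single disk takes one move).
First terms: 1, 3, 7, 15, … — each is one less than a power of 2. Indeed M(n) + 1 = 2(M(n-1) + 1) with M(1) + 1 = 2, so M(n) + 1 = 2ⁿ and M(n) = 2ⁿ - 1.
Hence M(4) = 2^4 - 1 = 16 - 1 = 15.

M(n) = 2M(n-1) + 1, M(1) = 1; M(4) = 15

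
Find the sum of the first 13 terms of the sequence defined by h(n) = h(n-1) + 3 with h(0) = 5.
Computing the sequence terms: 5, 8, 11, 14, 17, 20, 23, 26, 29, 32, 35, 38, 41
Adding these values together:

299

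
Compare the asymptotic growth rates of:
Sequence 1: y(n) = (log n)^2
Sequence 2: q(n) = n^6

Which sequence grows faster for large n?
Comparing growth rates:
Growth-rate hierarchy: log n ≺ any polynomial ≺ any exponential cⁿ (c>1) ≺ n! ≺ nⁿ.
polynomial degree 6 dominates polylogarithmic (log n)^2 asymptotically.

q(n) grows faster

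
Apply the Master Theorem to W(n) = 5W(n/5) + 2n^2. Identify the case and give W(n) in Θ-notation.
Master Theorem template: W(n) = a·W(n/b) + f(n).
Here: a=5, b=5, f(n)=2n^2
Compute log_b(a) = log_5(5) = 1.
f(n) = 2n^2 = Ω(n^(1+ε)) with ε = 1, and the regularity condition holds (a·f(n/b) = (a/b^2)·f(n) with a/b^2 = 5^-1 < 1). Case 3: W(n) = Θ(f(n)) = Θ(n^2).

Case 3: W(n) = Θ(n^2)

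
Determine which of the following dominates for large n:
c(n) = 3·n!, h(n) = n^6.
Comparing growth rates:
Growth-rate hierarchy: log n ≺ any polynomial ≺ any exponential cⁿ (c>1) ≺ n! ≺ nⁿ.
factorial dominates polynomial degree 6 asymptotically.

c(n) grows faster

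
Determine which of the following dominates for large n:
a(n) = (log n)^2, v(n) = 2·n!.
Comparing growth rates:
Growth-rate hierarchy: log n ≺ any polynomial ≺ any exponential cⁿ (c>1) ≺ n! ≺ nⁿ.
factorial dominates polylogarithmic (log n)^2 asymptotically.

v(n) grows faster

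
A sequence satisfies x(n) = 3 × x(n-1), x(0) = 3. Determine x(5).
Computing step by step:
x(0) = 3
x(1) = 3 × 3 = 9
x(2) = 3 × 9 = 27
x(3) = 3 × 27 = 81
x(4) = 3 × 81 = 243
x(5) = 3 × 243 = 729

729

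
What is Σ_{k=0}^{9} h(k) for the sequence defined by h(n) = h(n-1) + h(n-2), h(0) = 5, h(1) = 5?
Computing the sequence terms: 5, 5, 10, 15, 25, 40, 65, 105, 170, 275
Adding these values together:

715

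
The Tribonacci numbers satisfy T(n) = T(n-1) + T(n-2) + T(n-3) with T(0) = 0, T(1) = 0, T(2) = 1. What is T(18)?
Computing the sequence terms:
0, 0, 1, 1, 2, 4, 7, 13, 24, 44, 81, 149, 274, 504, 927, 1705, 3136, 5768, 10609

10609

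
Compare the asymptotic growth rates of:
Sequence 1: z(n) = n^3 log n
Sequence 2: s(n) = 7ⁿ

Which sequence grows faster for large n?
Comparing growth rates:
Growth-rate hierarchy: log n ≺ any polynomial ≺ any exponential cⁿ (c>1) ≺ n! ≺ nⁿ.
exponential base 7 dominates polynomial degree 3 (with log factor) asymptotically.

s(n) grows faster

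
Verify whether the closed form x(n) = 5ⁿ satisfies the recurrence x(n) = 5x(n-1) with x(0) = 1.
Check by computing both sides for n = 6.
From the recurrence with x(0) = 1:
  x(0) = 1, x(1) = 5, x(2) = 25, x(3) = 125, x(4) = 625, x(5) = 3125, x(6) = 15625
  so the recurrence gives x(6) = 15625.
From the proposed closed form x(n) = 5ⁿ:
  x(6) = 15625.
Both sides give 15625 at n = 6, and the initial condition(s) match, so the closed form is consistent.

Yes, the closed form is correct.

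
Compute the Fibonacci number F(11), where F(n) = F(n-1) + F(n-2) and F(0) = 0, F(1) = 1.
Computing the sequence terms:
0, 1, 1, 2, 3, 5, 8, 13, 21, 34, 55, 89

89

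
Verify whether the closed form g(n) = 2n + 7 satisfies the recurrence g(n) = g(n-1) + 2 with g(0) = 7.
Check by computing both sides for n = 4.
From the recurrence with g(0) = 7:
  g(0) = 7, g(1) = 9, g(2) = 11, g(3) = 13, g(4) = 15
  so the recurrence gives g(4) = 15.
From the proposed closed form g(n) = 2n + 7:
  g(4) = 15.
Both sides give 15 at n = 4, and the initial condition(s) match, so the closed form is consistent.

Yes, the closed form is correct.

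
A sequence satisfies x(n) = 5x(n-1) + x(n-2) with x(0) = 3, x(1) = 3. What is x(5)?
Computing the sequence terms:
3, 3, 18, 93, 483, 2508

2508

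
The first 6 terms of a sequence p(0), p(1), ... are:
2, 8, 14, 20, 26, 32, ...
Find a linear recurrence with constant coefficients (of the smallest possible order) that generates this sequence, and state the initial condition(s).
Look for the lowest-order linear relation among consecutive terms.
Observation: consecutive differences are constant (= 6).
Check at n=2: 1·8 + 6 = 14. ✓

p(n) = p(n-1) + 6, p(0) = 2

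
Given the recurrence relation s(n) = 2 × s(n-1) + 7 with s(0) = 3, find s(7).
Computing step by step:
s(0) = 3
s(1) = 2 × 3 + 7 = 13
s(2) = 2 × 13 + 7 = 33
s(3) = 2 × 33 + 7 = 73
s(4) = 2 × 73 + 7 = 153
s(5) = 2 × 153 + 7 = 313
s(6) = 2 × 313 + 7 = 633
s(7) = 2 × 633 + 7 = 1273

1273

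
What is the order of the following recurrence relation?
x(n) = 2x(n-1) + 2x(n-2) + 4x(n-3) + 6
The order is the largest lag k for which x(n-k) appears. Here the deepest term is x(n-3) (the 6 term is non-homogeneous and does not affect the order), so the order is 3.

Order 3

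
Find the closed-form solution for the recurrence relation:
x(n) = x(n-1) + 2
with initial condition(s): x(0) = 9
Recurrence: x(n) = x(n-1) + 2, initial: x(0) = 9.
Each step adds 2, so x(n) = x(0) + 2n = 2n + 9.

x(n) = 2n + 9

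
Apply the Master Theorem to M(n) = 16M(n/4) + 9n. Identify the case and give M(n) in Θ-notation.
Master Theorem template: M(n) = a·M(n/b) + f(n).
Here: a=16, b=4, f(n)=9n
Compute log_b(a) = log_4(16) = 2.
f(n) = 9n = O(n^(2-ε)) with ε = 1. Case 1: M(n) = Θ(n^log_b(a)) = Θ(n^2).

Case 1: M(n) = Θ(n^2)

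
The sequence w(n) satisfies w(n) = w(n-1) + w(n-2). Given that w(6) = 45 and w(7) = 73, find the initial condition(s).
Work backwards using w(k) = w(k+2) - w(k+1):
w(5) = w(7) - w(6) = 73 - 45 = 28
w(4) = w(6) - w(5) = 45 - 28 = 17
w(3) = w(5) - w(4) = 28 - 17 = 11
w(2) = w(4) - w(3) = 17 - 11 = 6
w(1) = w(3) - w(2) = 11 - 6 = 5
w(0) = w(2) - w(1) = 6 - 5 = 1

w(0) = 1, w(1) = 5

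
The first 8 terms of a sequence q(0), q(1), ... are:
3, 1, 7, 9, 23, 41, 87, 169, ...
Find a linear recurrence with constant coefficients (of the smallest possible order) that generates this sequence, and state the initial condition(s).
Look for the lowest-order linear relation among consecutive terms.
Observation: q(n) - 1·q(n-1) - (2)·q(n-2) = 0 holds for the shown terms, and no order-1 relation q(n) = α·q(n-1) + β fits.
Check at n=3: 1·7 + (2)·1 = 9. ✓

q(n) = q(n-1) + 2q(n-2), q(0) = 3, q(1) = 1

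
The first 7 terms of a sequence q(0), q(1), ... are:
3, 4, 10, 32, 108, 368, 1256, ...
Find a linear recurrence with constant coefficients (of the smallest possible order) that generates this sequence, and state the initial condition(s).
Look for the lowest-order linear relation among consecutive terms.
Observation: q(n) - 4·q(n-1) - (-2)·q(n-2) = 0 holds for the shown terms, and no order-1 relation q(n) = α·q(n-1) + β fits.
Check at n=3: 4·10 + (-2)·4 = 32. ✓

q(n) = 4q(n-1) - 2q(n-2), q(0) = 3, q(1) = 4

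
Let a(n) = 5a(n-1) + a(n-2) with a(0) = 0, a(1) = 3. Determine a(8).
Computing the sequence terms:
0, 3, 15, 78, 405, 2103, 10920, 56703, 294435

294435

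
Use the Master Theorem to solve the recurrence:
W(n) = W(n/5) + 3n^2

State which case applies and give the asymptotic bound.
Master Theorem template: W(n) = a·W(n/b) + f(n).
Here: a=1, b=5, f(n)=3n^2
Compute log_b(a) = log_5(1) = 0.
f(n) = 3n^2 = Ω(n^(0+ε)) with ε = 2, and the regularity condition holds (a·f(n/b) = (a/b^2)·f(n) with a/b^2 = 5^-2 < 1). Case 3: W(n) = Θ(f(n)) = Θ(n^2).

Case 3: W(n) = Θ(n^2)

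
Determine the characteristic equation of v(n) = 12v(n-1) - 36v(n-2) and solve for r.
Substitute v(n) = rⁿ and divide through by rⁿ⁻²: r² - 12r + 36 = 0
Factor: (r - 6)² = 0, so r = 6 (double root).
General solution: v(n) = (A + Bn)·6ⁿ

Characteristic: r² - 12r + 36 = 0, Roots: r = 6 (double root)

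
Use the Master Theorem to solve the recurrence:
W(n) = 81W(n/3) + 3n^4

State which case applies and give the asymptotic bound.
Master Theorem template: W(n) = a·W(n/b) + f(n).
Here: a=81, b=3, f(n)=3n^4
Compute log_b(a) = log_3(81) = 4.
f(n) = 3n^4 = Θ(n^4). Case 2: W(n) = Θ(n^4 log n).

Case 2: W(n) = Θ(n^4 log n)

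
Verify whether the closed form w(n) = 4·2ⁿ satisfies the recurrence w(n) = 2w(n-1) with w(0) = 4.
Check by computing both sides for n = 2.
From the recurrence with w(0) = 4:
  w(0) = 4, w(1) = 8, w(2) = 16
  so the recurrence gives w(2) = 16.
From the proposed closed form w(n) = 4·2ⁿ:
  w(2) = 16.
Both sides give 16 at n = 2, and the initial condition(s) match, so the closed form is consistent.

Yes, the closed form is correct.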